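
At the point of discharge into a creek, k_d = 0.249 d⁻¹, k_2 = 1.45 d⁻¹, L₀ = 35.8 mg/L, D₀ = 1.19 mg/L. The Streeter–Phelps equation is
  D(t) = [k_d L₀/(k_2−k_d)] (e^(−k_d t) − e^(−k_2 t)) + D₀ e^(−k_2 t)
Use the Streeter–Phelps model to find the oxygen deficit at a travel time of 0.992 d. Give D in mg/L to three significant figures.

k_d L₀/(k_2−k_d) = 0.249×35.8/(1.45−0.249) = 8.914/1.201 = 7.422 mg/L.
e^(−k_d t) = e^(−0.249×0.9920) = 0.7811; e^(−k_2 t) = e^(−1.45×0.9920) = 0.2373.
D = 7.422 × (0.7811 − 0.2373) + 1.19 × 0.2373 = 4.036 + 0.2824 = 4.319 mg/L.

D ≈ 4.32 mg/L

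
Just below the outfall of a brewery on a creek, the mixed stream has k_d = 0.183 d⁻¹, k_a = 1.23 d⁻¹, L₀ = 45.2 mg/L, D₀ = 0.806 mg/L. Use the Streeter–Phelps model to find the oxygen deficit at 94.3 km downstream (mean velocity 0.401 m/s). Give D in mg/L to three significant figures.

Travel time t = x/v = 94.3 km / (0.401 m/s) = 94300 m / 0.401 m/s = 235200 s = 2.722 d.
k_d L₀/(k_a−k_d) = 0.183×45.2/(1.23−0.183) = 8.272/1.047 = 7.900 mg/L.
e^(−k_d t) = e^(−0.183×2.722) = 0.6077; e^(−k_a t) = e^(−1.23×2.722) = 0.03516.
D = 7.900 × (0.6077 − 0.03516) + 0.806 × 0.03516 = 4.523 + 0.02834 = 4.551 mg/L.

D ≈ 4.55 mg/L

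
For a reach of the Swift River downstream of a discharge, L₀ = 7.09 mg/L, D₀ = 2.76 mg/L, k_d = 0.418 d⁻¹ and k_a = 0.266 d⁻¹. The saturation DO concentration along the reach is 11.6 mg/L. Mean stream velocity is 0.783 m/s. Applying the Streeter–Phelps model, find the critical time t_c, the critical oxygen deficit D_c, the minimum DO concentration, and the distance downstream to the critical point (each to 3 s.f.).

t_c ≈ 2.10 d; D_c ≈ 4.63 mg/L; min DO ≈ 6.97 mg/L; x_c ≈ 142 km

With k_a/k_d = 0.6364 and 1 − D₀(k_a−k_d)/(k_d L₀) = 1.142,
t_c = ln(0.6364 × 1.142) / (0.266 − 0.418) = ln(0.7264) / -0.1520 = -0.3196/-0.1520 = 2.103 d.
L(t_c) = L₀ e^(−k_d t_c) = 7.09 × 0.4152 = 2.944 mg/L, and at the critical point k_a D_c = k_d L, so D_c = (0.418/0.266) × 2.944 = 4.626 mg/L.
Minimum DO = C_s − D_c = 11.6 − 4.626 = 6.974 mg/L.
x_c = v t_c = 0.783 m/s × 2.103 d × 86400 s/d = 142200 m ≈ 142 km.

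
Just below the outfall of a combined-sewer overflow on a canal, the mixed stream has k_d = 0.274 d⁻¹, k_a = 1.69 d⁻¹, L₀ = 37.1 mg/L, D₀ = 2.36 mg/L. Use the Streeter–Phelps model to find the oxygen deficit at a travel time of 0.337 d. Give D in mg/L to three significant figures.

D ≈ 3.82 mg/L

k_d L₀/(k_a−k_d) = 0.274×37.1/(1.69−0.274) = 10.17/1.416 = 7.179 mg/L.
e^(−k_d t) = e^(−0.274×0.3370) = 0.9118; e^(−k_a t) = e^(−1.69×0.3370) = 0.5658.
D = 7.179 × (0.9118 − 0.5658) + 2.36 × 0.5658 = 2.484 + 1.335 = 3.819 mg/L.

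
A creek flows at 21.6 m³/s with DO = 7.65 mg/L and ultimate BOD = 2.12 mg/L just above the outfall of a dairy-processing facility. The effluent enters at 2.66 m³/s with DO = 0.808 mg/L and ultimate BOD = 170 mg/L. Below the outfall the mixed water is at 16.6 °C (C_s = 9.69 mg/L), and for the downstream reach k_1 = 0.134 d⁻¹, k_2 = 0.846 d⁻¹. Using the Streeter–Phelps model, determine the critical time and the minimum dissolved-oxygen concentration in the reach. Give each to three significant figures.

Mixed DO = (21.6×7.65 + 2.66×0.808)/(21.6+2.66) = 167.4/24.26 = 6.900 mg/L.
Mixed L₀ = (21.6×2.12 + 2.66×170)/(24.26) = 498.0/24.26 = 20.53 mg/L.
Initial deficit D₀ = C_s − DO₀ = 9.69 − 6.900 = 2.790 mg/L.
t_c = (1/0.7120) ln[(0.846/0.134)(1 − 2.790×0.7120/(0.134×20.53))] = 1.404 × ln(1.754) = 0.7889 d.
D_c = (0.134/0.846) × 20.53 × e^(−0.134×0.7889) = 0.1584 × 20.53 × 0.8997 = 2.925 mg/L.
Minimum DO = 9.69 − 2.925 = 6.765 mg/L.

t_c ≈ 0.789 d; minimum DO ≈ 6.76 mg/L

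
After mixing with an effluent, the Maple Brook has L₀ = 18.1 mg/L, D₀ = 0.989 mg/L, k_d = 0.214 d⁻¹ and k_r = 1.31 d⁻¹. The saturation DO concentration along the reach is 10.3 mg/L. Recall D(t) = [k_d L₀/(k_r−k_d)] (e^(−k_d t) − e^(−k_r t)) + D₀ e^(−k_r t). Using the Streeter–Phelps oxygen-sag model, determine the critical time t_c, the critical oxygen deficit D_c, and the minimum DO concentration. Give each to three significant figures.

At the critical point dD/dt = 0, so k_d L₀ e^(−k_d t) = k_r D. Substituting D(t) from the Streeter–Phelps equation and solving for t gives
t_c = ln[(k_r/k_d)(1 − D₀(k_r−k_d)/(k_d L₀))] / (k_r−k_d).
Here k_r−k_d = 1.096 d⁻¹ and 1 − D₀(k_r−k_d)/(k_d L₀) = 1 − 0.989×1.096/(0.214×18.1) = 0.7202, so
t_c = ln(6.121 × 0.7202) / 1.096 = 1.484 / 1.096 = 1.354 d.
D_c = (k_d/k_r) L₀ e^(−k_d t_c) = (0.214/1.31) × 18.1 × e^(−0.214×1.354) = 0.1634 × 18.1 × 0.7485 = 2.213 mg/L.
Minimum DO = C_s − D_c = 10.3 − 2.213 = 8.087 mg/L.

t_c ≈ 1.35 d; D_c ≈ 2.21 mg/L; min DO ≈ 8.09 mg/L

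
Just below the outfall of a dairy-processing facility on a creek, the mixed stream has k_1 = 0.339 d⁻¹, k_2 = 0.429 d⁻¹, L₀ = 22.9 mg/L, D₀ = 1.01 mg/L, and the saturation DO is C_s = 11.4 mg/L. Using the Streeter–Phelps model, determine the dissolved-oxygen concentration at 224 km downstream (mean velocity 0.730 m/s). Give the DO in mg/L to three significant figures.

Travel time t = x/v = 224 km / (0.730 m/s) = 224000 m / 0.730 m/s = 306800 s = 3.551 d.
k_1 L₀/(k_2−k_1) = 0.339×22.9/(0.429−0.339) = 7.763/0.09000 = 86.26 mg/L.
e^(−k_1 t) = e^(−0.339×3.551) = 0.3000; e^(−k_2 t) = e^(−0.429×3.551) = 0.2179.
D = 86.26 × (0.3000 − 0.2179) + 1.01 × 0.2179 = 7.080 + 0.2201 = 7.300 mg/L.
DO = C_s − D = 11.4 − 7.300 = 4.100 mg/L.

DO ≈ 4.10 mg/L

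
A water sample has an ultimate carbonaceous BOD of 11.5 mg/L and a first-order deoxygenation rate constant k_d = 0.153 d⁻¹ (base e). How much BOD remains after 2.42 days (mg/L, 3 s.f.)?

L_t = L₀ e^(−k_d t) = 11.5 × e^(−0.153×2.42) = 11.5 × 0.6906 = 7.941 mg/L.

L ≈ 7.94 mg/L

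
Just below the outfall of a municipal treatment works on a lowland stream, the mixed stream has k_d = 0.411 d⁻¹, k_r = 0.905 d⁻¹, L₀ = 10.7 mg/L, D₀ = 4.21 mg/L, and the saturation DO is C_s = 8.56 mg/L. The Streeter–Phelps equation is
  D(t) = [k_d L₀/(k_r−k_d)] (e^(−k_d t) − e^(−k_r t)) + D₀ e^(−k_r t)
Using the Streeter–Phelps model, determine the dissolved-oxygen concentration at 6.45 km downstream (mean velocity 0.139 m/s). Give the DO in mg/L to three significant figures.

Travel time t = x/v = 6.45 km / (0.139 m/s) = 6450 m / 0.139 m/s = 46400 s = 0.5371 d.
k_d L₀/(k_r−k_d) = 0.411×10.7/(0.905−0.411) = 4.398/0.4940 = 8.902 mg/L.
e^(−k_d t) = e^(−0.411×0.5371) = 0.8019; e^(−k_r t) = e^(−0.905×0.5371) = 0.6151.
D = 8.902 × (0.8019 − 0.6151) + 4.21 × 0.6151 = 1.664 + 2.589 = 4.253 mg/L.
DO = C_s − D = 8.56 − 4.253 = 4.307 mg/L.

DO ≈ 4.31 mg/L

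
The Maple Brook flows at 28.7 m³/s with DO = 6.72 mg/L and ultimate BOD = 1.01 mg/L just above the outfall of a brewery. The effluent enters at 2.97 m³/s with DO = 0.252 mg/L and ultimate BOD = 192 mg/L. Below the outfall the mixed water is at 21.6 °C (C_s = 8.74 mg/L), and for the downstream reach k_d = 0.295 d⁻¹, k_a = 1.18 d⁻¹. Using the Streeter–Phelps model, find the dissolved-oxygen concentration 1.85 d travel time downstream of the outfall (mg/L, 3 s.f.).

Mixed DO = (28.7×6.72 + 2.97×0.252)/(28.7+2.97) = 193.6/31.67 = 6.113 mg/L.
Mixed L₀ = (28.7×1.01 + 2.97×192)/(31.67) = 599.2/31.67 = 18.92 mg/L.
Initial deficit D₀ = C_s − DO₀ = 8.74 − 6.113 = 2.627 mg/L.
D(1.85) = [0.295×18.92/(1.18−0.295)](e^(−0.295×1.85) − e^(−1.18×1.85)) + 2.627 e^(−1.18×1.85)
= 6.307 × (0.5794 − 0.1127) + 2.627 × 0.1127 = 3.240 mg/L.
DO = 8.74 − 3.240 = 5.500 mg/L.

DO ≈ 5.50 mg/L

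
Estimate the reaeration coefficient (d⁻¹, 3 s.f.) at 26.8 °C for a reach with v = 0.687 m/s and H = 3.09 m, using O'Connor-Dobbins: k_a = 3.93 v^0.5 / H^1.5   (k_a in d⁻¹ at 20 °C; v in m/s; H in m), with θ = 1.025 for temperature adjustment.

k_a ≈ 0.709 d⁻¹

k_a(20) = 3.93 × 0.687^0.5 / 3.09^1.5 = 3.93 × 0.8289 / 5.432 = 0.5997 d⁻¹.
k_a(26.8) = 0.5997 × 1.025^(26.8−20) = 0.5997 × 1.183 = 0.7093 d⁻¹.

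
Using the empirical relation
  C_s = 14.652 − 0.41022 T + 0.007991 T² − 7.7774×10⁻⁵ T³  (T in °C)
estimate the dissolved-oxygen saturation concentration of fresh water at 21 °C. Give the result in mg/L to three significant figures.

C_s ≈ 8.84 mg/L

C_s = 14.652 − 0.41022×21 + 0.007991×21² − 7.7774×10⁻⁵×21³ = 8.841 mg/L.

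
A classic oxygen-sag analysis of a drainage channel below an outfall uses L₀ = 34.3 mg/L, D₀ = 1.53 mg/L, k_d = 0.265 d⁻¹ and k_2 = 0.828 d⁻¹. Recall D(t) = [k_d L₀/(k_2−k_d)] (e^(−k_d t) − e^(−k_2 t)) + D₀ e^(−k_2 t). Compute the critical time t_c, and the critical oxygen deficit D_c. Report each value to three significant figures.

t_c ≈ 1.85 d; D_c ≈ 6.73 mg/L

With k_2/k_d = 3.125 and 1 − D₀(k_2−k_d)/(k_d L₀) = 0.9052,
t_c = ln(3.125 × 0.9052) / (0.828 − 0.265) = ln(2.828) / 0.5630 = 1.040/0.5630 = 1.847 d.
D_c = (k_d/k_2) L₀ e^(−k_d t_c) = (0.265/0.828) × 34.3 × e^(−0.265×1.847) = 0.3200 × 34.3 × 0.6130 = 6.729 mg/L.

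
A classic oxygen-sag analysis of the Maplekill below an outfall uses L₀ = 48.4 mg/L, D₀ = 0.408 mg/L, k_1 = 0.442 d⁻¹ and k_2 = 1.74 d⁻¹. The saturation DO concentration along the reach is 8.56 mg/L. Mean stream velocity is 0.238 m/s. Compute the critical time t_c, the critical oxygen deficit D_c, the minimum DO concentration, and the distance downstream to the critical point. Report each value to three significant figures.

At the critical point dD/dt = 0, so k_1 L₀ e^(−k_1 t) = k_2 D. Substituting D(t) from the Streeter–Phelps equation and solving for t gives
t_c = ln[(k_2/k_1)(1 − D₀(k_2−k_1)/(k_1 L₀))] / (k_2−k_1).
Here k_2−k_1 = 1.298 d⁻¹ and 1 − D₀(k_2−k_1)/(k_1 L₀) = 1 − 0.408×1.298/(0.442×48.4) = 0.9752, so
t_c = ln(3.937 × 0.9752) / 1.298 = 1.345 / 1.298 = 1.036 d.
L(t_c) = L₀ e^(−k_1 t_c) = 48.4 × 0.6325 = 30.61 mg/L, and at the critical point k_2 D_c = k_1 L, so D_c = (0.442/1.74) × 30.61 = 7.776 mg/L.
Minimum DO = C_s − D_c = 8.56 − 7.776 = 0.7837 mg/L.
x_c = v t_c = 0.238 m/s × 1.036 d × 86400 s/d = 21310 m ≈ 21.3 km.

t_c ≈ 1.04 d; D_c ≈ 7.78 mg/L; min DO ≈ 0.784 mg/L; x_c ≈ 21.3 km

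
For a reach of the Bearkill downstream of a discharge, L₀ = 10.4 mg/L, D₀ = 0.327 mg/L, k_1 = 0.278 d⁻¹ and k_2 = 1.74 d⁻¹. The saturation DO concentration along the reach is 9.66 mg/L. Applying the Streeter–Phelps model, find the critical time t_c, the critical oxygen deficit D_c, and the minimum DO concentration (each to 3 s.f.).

t_c ≈ 1.13 d; D_c ≈ 1.21 mg/L; min DO ≈ 8.45 mg/L

With k_2/k_1 = 6.259 and 1 − D₀(k_2−k_1)/(k_1 L₀) = 0.8346,
t_c = ln(6.259 × 0.8346) / (1.74 − 0.278) = ln(5.224) / 1.462 = 1.653/1.462 = 1.131 d.
L(t_c) = L₀ e^(−k_1 t_c) = 10.4 × 0.7302 = 7.595 mg/L, and at the critical point k_2 D_c = k_1 L, so D_c = (0.278/1.74) × 7.595 = 1.213 mg/L.
Minimum DO = C_s − D_c = 9.66 − 1.213 = 8.447 mg/L.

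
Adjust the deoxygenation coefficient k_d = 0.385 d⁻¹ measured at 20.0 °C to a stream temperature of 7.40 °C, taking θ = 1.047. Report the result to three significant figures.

k_d(T₂) = k_d(T₁) · θ^(T₂−T₁) = 0.385 × 1.047^(7.40−20.0)
= 0.385 × 1.047^-12.6 = 0.385 × 0.5606 = 0.2158 d⁻¹.

k_d ≈ 0.216 d⁻¹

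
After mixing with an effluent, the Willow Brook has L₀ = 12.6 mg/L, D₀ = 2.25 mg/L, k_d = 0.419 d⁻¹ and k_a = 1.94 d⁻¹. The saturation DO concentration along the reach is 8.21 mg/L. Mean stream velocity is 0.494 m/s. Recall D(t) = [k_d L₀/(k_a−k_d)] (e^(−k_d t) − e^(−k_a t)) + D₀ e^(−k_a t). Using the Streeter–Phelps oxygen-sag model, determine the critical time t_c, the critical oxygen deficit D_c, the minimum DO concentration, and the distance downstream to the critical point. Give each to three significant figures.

At the critical point dD/dt = 0, so k_d L₀ e^(−k_d t) = k_a D. Substituting D(t) from the Streeter–Phelps equation and solving for t gives
t_c = ln[(k_a/k_d)(1 − D₀(k_a−k_d)/(k_d L₀))] / (k_a−k_d).
Here k_a−k_d = 1.521 d⁻¹ and 1 − D₀(k_a−k_d)/(k_d L₀) = 1 − 2.25×1.521/(0.419×12.6) = 0.3518, so
t_c = ln(4.630 × 0.3518) / 1.521 = 0.4878 / 1.521 = 0.3207 d.
D_c = (k_d/k_a) L₀ e^(−k_d t_c) = (0.419/1.94) × 12.6 × e^(−0.419×0.3207) = 0.2160 × 12.6 × 0.8743 = 2.379 mg/L.
Minimum DO = C_s − D_c = 8.21 − 2.379 = 5.831 mg/L.
x_c = v t_c = 0.494 m/s × 0.3207 d × 86400 s/d = 13690 m ≈ 13.7 km.

t_c ≈ 0.321 d; D_c ≈ 2.38 mg/L; min DO ≈ 5.83 mg/L; x_c ≈ 13.7 km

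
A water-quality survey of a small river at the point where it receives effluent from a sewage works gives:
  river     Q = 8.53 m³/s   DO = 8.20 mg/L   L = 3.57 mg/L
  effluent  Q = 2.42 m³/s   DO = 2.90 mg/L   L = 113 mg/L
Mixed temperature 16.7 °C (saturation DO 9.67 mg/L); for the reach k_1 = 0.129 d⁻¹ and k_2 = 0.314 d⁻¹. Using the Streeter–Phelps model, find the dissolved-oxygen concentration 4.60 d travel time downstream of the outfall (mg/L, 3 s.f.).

DO ≈ 2.92 mg/L

Mixed DO = (8.53×8.20 + 2.42×2.90)/(8.53+2.42) = 76.96/10.95 = 7.029 mg/L.
Mixed L₀ = (8.53×3.57 + 2.42×113)/(10.95) = 303.9/10.95 = 27.75 mg/L.
Initial deficit D₀ = C_s − DO₀ = 9.67 − 7.029 = 2.641 mg/L.
D(4.60) = [0.129×27.75/(0.314−0.129)](e^(−0.129×4.60) − e^(−0.314×4.60)) + 2.641 e^(−0.314×4.60)
= 19.35 × (0.5524 − 0.2359) + 2.641 × 0.2359 = 6.749 mg/L.
DO = 9.67 − 6.749 = 2.921 mg/L.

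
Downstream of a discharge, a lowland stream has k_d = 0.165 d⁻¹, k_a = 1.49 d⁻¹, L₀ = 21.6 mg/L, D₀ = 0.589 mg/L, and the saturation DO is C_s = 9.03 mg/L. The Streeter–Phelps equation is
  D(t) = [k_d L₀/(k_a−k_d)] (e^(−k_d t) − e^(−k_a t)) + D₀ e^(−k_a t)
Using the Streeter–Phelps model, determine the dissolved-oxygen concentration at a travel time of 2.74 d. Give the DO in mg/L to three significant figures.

k_d L₀/(k_a−k_d) = 0.165×21.6/(1.49−0.165) = 3.564/1.325 = 2.690 mg/L.
e^(−k_d t) = e^(−0.165×2.740) = 0.6363; e^(−k_a t) = e^(−1.49×2.740) = 0.01686.
D = 2.690 × (0.6363 − 0.01686) + 0.589 × 0.01686 = 1.666 + 0.009933 = 1.676 mg/L.
DO = C_s − D = 9.03 − 1.676 = 7.354 mg/L.

DO ≈ 7.35 mg/L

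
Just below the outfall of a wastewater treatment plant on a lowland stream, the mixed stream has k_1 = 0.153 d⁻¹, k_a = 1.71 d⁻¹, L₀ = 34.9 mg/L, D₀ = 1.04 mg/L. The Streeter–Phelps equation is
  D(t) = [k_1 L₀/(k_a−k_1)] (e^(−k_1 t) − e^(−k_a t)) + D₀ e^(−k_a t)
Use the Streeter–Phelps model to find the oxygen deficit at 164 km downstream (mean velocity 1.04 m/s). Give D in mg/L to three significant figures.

Travel time t = x/v = 164 km / (1.04 m/s) = 164000 m / 1.04 m/s = 157700 s = 1.825 d.
k_1 L₀/(k_a−k_1) = 0.153×34.9/(1.71−0.153) = 5.340/1.557 = 3.429 mg/L.
e^(−k_1 t) = e^(−0.153×1.825) = 0.7564; e^(−k_a t) = e^(−1.71×1.825) = 0.04411.
D = 3.429 × (0.7564 − 0.04411) + 1.04 × 0.04411 = 2.443 + 0.04588 = 2.488 mg/L.

D ≈ 2.49 mg/L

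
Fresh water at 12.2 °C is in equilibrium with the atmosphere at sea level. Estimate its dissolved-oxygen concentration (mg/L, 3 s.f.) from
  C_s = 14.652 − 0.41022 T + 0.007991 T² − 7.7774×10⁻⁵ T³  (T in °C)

C_s = 14.652 − 0.41022×12.2 + 0.007991×12.2² − 7.7774×10⁻⁵×12.2³ = 10.70 mg/L.

C_s ≈ 10.7 mg/L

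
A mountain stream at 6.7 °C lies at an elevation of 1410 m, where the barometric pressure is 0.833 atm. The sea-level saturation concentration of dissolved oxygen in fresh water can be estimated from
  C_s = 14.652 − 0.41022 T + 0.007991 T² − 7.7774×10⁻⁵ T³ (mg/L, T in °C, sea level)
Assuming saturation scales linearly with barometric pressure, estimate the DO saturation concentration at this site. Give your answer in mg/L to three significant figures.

At sea level: C_s = 14.652 − 0.41022×6.7 + 0.007991×6.7² − 7.7774×10⁻⁵×6.7³ = 12.24 mg/L.
Pressure correction: C_s' = 12.24 × 0.833 = 10.19 mg/L.

C_s ≈ 10.2 mg/L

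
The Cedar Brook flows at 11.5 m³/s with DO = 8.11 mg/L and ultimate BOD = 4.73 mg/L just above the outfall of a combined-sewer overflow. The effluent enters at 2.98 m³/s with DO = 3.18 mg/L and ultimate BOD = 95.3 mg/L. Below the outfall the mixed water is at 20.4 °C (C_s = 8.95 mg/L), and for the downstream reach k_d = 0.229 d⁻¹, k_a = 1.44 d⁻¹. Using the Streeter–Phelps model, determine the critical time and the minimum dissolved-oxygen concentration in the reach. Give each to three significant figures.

Mixed DO = (11.5×8.11 + 2.98×3.18)/(11.5+2.98) = 102.7/14.48 = 7.095 mg/L.
Mixed L₀ = (11.5×4.73 + 2.98×95.3)/(14.48) = 338.4/14.48 = 23.37 mg/L.
Initial deficit D₀ = C_s − DO₀ = 8.95 − 7.095 = 1.855 mg/L.
t_c = (1/1.211) ln[(1.44/0.229)(1 − 1.855×1.211/(0.229×23.37))] = 0.8258 × ln(3.649) = 1.069 d.
D_c = (0.229/1.44) × 23.37 × e^(−0.229×1.069) = 0.1590 × 23.37 × 0.7829 = 2.909 mg/L.
Minimum DO = 8.95 − 2.909 = 6.041 mg/L.

t_c ≈ 1.07 d; minimum DO ≈ 6.04 mg/L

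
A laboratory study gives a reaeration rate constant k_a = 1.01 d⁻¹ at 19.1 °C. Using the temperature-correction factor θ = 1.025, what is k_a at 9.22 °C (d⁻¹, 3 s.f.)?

k_a ≈ 0.791 d⁻¹

k_a(T₂) = k_a(T₁) · θ^(T₂−T₁) = 1.01 × 1.025^(9.22−19.1)
= 1.01 × 1.025^-9.88 = 1.01 × 0.7835 = 0.7914 d⁻¹.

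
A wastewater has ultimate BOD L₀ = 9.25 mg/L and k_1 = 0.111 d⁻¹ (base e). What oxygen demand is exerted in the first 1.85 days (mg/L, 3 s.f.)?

y ≈ 1.72 mg/L

y_t = L₀(1 − e^(−k_1 t)) = 9.25 × (1 − e^(−0.111×1.85))
= 9.25 × (1 − 0.8144) = 9.25 × 0.1856 = 1.717 mg/L.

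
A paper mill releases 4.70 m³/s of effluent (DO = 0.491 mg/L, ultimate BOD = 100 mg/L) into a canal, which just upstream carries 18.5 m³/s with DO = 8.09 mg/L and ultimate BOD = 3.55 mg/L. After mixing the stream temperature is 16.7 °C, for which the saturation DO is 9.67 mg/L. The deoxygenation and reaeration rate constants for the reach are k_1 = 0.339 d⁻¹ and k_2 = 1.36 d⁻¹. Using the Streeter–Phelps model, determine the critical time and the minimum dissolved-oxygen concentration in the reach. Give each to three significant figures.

Mixed DO = (18.5×8.09 + 4.70×0.491)/(18.5+4.70) = 152.0/23.20 = 6.551 mg/L.
Mixed L₀ = (18.5×3.55 + 4.70×100)/(23.20) = 535.7/23.20 = 23.09 mg/L.
Initial deficit D₀ = C_s − DO₀ = 9.67 − 6.551 = 3.119 mg/L.
t_c = (1/1.021) ln[(1.36/0.339)(1 − 3.119×1.021/(0.339×23.09))] = 0.9794 × ln(2.379) = 0.8490 d.
D_c = (0.339/1.36) × 23.09 × e^(−0.339×0.8490) = 0.2493 × 23.09 × 0.7499 = 4.316 mg/L.
Minimum DO = 9.67 − 4.316 = 5.354 mg/L.

t_c ≈ 0.849 d; minimum DO ≈ 5.35 mg/L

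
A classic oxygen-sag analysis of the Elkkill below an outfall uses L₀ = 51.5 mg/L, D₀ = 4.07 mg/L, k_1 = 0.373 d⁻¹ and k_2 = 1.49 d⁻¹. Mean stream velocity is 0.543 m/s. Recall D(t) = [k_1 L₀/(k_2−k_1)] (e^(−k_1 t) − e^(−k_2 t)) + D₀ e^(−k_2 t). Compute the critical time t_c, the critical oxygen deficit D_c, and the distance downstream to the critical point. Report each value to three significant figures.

t_c = [1/(k_2−k_1)] ln[(k_2/k_1)(1 − D₀(k_2−k_1)/(k_1 L₀))]
= [1/(1.49−0.373)] ln[(1.49/0.373)(1 − 4.07×1.117/(0.373×51.5))]
= (1/1.117) ln[3.995 × 0.7633] = 0.8953 × ln(3.049) = 0.8953 × 1.115 = 0.9981 d.
D_c = (k_1/k_2) L₀ e^(−k_1 t_c) = (0.373/1.49) × 51.5 × e^(−0.373×0.9981) = 0.2503 × 51.5 × 0.6891 = 8.885 mg/L.
x_c = v t_c = 0.543 m/s × 0.9981 d × 86400 s/d = 46830 m ≈ 46.8 km.

t_c ≈ 0.998 d; D_c ≈ 8.88 mg/L; x_c ≈ 46.8 km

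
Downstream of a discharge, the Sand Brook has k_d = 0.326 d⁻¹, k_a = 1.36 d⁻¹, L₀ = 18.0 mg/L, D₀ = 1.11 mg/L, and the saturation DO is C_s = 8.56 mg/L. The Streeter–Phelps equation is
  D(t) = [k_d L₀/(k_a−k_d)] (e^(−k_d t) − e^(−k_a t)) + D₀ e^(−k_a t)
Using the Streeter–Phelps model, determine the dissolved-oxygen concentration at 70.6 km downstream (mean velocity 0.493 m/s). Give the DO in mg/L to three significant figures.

DO ≈ 5.73 mg/L

Travel time t = x/v = 70.6 km / (0.493 m/s) = 70600 m / 0.493 m/s = 143200 s = 1.657 d.
k_d L₀/(k_a−k_d) = 0.326×18.0/(1.36−0.326) = 5.868/1.034 = 5.675 mg/L.
e^(−k_d t) = e^(−0.326×1.657) = 0.5826; e^(−k_a t) = e^(−1.36×1.657) = 0.1050.
D = 5.675 × (0.5826 − 0.1050) + 1.11 × 0.1050 = 2.710 + 0.1165 = 2.827 mg/L.
DO = C_s − D = 8.56 − 2.827 = 5.733 mg/L.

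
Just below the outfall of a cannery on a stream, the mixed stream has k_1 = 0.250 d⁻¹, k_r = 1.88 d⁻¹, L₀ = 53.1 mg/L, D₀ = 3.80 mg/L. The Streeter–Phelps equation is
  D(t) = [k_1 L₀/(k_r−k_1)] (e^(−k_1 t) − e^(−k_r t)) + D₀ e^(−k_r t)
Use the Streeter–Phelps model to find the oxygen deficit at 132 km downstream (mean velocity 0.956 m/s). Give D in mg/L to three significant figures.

D ≈ 5.25 mg/L

Travel time t = x/v = 132 km / (0.956 m/s) = 132000 m / 0.956 m/s = 138100 s = 1.598 d.
k_1 L₀/(k_r−k_1) = 0.250×53.1/(1.88−0.250) = 13.28/1.630 = 8.144 mg/L.
e^(−k_1 t) = e^(−0.250×1.598) = 0.6706; e^(−k_r t) = e^(−1.88×1.598) = 0.04957.
D = 8.144 × (0.6706 − 0.04957) + 3.80 × 0.04957 = 5.058 + 0.1884 = 5.246 mg/L.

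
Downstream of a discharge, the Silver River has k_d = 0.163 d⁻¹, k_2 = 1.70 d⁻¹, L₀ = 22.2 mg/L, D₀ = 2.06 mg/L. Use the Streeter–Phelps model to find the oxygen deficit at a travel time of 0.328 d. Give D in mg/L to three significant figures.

D ≈ 2.06 mg/L

k_d L₀/(k_2−k_d) = 0.163×22.2/(1.70−0.163) = 3.619/1.537 = 2.354 mg/L.
e^(−k_d t) = e^(−0.163×0.3280) = 0.9479; e^(−k_2 t) = e^(−1.70×0.3280) = 0.5726.
D = 2.354 × (0.9479 − 0.5726) + 2.06 × 0.5726 = 0.8837 + 1.180 = 2.063 mg/L.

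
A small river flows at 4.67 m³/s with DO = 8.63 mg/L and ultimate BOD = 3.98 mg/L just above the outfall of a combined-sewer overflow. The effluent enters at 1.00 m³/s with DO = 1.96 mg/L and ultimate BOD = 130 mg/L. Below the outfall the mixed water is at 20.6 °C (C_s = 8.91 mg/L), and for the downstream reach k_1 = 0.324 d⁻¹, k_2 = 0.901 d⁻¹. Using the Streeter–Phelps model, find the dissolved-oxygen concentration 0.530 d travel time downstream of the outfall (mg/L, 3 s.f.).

DO ≈ 4.74 mg/L

Mixed DO = (4.67×8.63 + 1.00×1.96)/(4.67+1.00) = 42.26/5.670 = 7.454 mg/L.
Mixed L₀ = (4.67×3.98 + 1.00×130)/(5.670) = 148.6/5.670 = 26.21 mg/L.
Initial deficit D₀ = C_s − DO₀ = 8.91 − 7.454 = 1.456 mg/L.
D(0.530) = [0.324×26.21/(0.901−0.324)](e^(−0.324×0.530) − e^(−0.901×0.530)) + 1.456 e^(−0.901×0.530)
= 14.72 × (0.8422 − 0.6203) + 1.456 × 0.6203 = 4.169 mg/L.
DO = 8.91 − 4.169 = 4.741 mg/L.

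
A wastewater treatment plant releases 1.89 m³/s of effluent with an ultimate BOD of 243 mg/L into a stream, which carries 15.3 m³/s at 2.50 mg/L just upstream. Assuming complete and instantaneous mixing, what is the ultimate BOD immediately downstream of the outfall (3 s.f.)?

28.9 mg/L

Flow-weighted mixing: C = (Q_r C_r + Q_w C_w)/(Q_r + Q_w)
= (15.3×2.50 + 1.89×243)/(15.3 + 1.89) = 497.5/17.19 = 28.94 mg/L.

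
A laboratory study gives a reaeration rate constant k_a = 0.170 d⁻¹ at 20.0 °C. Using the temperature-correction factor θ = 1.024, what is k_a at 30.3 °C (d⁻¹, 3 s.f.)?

k_a(T₂) = k_a(T₁) · θ^(T₂−T₁) = 0.170 × 1.024^(30.3−20.0)
= 0.170 × 1.024^10.3 = 0.170 × 1.277 = 0.2170 d⁻¹.

k_a ≈ 0.217 d⁻¹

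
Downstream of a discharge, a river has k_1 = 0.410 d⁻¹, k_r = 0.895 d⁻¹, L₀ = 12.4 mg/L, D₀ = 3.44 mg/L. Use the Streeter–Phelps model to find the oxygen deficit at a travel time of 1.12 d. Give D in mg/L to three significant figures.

k_1 L₀/(k_r−k_1) = 0.410×12.4/(0.895−0.410) = 5.084/0.4850 = 10.48 mg/L.
e^(−k_1 t) = e^(−0.410×1.120) = 0.6318; e^(−k_r t) = e^(−0.895×1.120) = 0.3670.
D = 10.48 × (0.6318 − 0.3670) + 3.44 × 0.3670 = 2.776 + 1.262 = 4.038 mg/L.

D ≈ 4.04 mg/L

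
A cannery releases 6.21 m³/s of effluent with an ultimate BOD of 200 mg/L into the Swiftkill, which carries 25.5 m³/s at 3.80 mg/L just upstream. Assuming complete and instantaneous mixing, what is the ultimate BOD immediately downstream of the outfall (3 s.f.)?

42.2 mg/L

Flow-weighted mixing: C = (Q_r C_r + Q_w C_w)/(Q_r + Q_w)
= (25.5×3.80 + 6.21×200)/(25.5 + 6.21) = 1339/31.71 = 42.22 mg/L.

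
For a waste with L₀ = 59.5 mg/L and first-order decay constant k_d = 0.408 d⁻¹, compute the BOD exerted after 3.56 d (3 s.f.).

y_t = L₀(1 − e^(−k_d t)) = 59.5 × (1 − e^(−0.408×3.56))
= 59.5 × (1 − 0.2340) = 59.5 × 0.7660 = 45.58 mg/L.

y ≈ 45.6 mg/L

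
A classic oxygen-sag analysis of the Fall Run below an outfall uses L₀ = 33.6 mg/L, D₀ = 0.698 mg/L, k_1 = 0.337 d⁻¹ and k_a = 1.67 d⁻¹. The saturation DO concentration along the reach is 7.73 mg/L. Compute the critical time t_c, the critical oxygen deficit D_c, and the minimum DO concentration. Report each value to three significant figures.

t_c ≈ 1.14 d; D_c ≈ 4.62 mg/L; min DO ≈ 3.11 mg/L

t_c = [1/(k_a−k_1)] ln[(k_a/k_1)(1 − D₀(k_a−k_1)/(k_1 L₀))]
= [1/(1.67−0.337)] ln[(1.67/0.337)(1 − 0.698×1.333/(0.337×33.6))]
= (1/1.333) ln[4.955 × 0.9178] = 0.7502 × ln(4.548) = 0.7502 × 1.515 = 1.136 d.
L(t_c) = L₀ e^(−k_1 t_c) = 33.6 × 0.6818 = 22.91 mg/L, and at the critical point k_a D_c = k_1 L, so D_c = (0.337/1.67) × 22.91 = 4.623 mg/L.
Minimum DO = C_s − D_c = 7.73 − 4.623 = 3.107 mg/L.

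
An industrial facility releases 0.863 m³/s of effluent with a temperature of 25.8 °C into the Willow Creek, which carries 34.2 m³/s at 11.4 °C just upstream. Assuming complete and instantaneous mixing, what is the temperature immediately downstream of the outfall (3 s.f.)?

Flow-weighted mixing: C = (Q_r C_r + Q_w C_w)/(Q_r + Q_w)
= (34.2×11.4 + 0.863×25.8)/(34.2 + 0.863) = 412.1/35.06 = 11.75 °C.

11.8 °C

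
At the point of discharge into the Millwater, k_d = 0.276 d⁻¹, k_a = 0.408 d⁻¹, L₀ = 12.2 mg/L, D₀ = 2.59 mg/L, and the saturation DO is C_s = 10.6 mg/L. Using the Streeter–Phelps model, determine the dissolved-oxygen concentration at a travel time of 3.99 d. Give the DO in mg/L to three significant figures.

k_d L₀/(k_a−k_d) = 0.276×12.2/(0.408−0.276) = 3.367/0.1320 = 25.51 mg/L.
e^(−k_d t) = e^(−0.276×3.990) = 0.3325; e^(−k_a t) = e^(−0.408×3.990) = 0.1963.
D = 25.51 × (0.3325 − 0.1963) + 2.59 × 0.1963 = 3.472 + 0.5085 = 3.981 mg/L.
DO = C_s − D = 10.6 − 3.981 = 6.619 mg/L.

DO ≈ 6.62 mg/L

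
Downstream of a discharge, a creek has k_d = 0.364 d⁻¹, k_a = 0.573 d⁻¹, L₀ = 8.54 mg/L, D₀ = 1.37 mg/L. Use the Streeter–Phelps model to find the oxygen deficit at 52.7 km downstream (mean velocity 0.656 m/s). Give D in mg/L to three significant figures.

D ≈ 2.68 mg/L

Travel time t = x/v = 52.7 km / (0.656 m/s) = 52700 m / 0.656 m/s = 80340 s = 0.9298 d.
k_d L₀/(k_a−k_d) = 0.364×8.54/(0.573−0.364) = 3.109/0.2090 = 14.87 mg/L.
e^(−k_d t) = e^(−0.364×0.9298) = 0.7129; e^(−k_a t) = e^(−0.573×0.9298) = 0.5870.
D = 14.87 × (0.7129 − 0.5870) + 1.37 × 0.5870 = 1.873 + 0.8042 = 2.677 mg/L.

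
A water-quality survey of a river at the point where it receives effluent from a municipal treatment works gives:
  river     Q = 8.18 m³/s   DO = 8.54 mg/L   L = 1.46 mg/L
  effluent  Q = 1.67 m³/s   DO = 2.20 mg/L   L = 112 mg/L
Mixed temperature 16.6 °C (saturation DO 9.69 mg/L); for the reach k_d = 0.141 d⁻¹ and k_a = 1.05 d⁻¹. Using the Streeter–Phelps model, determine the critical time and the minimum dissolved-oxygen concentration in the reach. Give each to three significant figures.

Mixed DO = (8.18×8.54 + 1.67×2.20)/(8.18+1.67) = 73.53/9.850 = 7.465 mg/L.
Mixed L₀ = (8.18×1.46 + 1.67×112)/(9.850) = 199.0/9.850 = 20.20 mg/L.
Initial deficit D₀ = C_s − DO₀ = 9.69 − 7.465 = 2.225 mg/L.
t_c = (1/0.9090) ln[(1.05/0.141)(1 − 2.225×0.9090/(0.141×20.20))] = 1.100 × ln(2.159) = 0.8469 d.
D_c = (0.141/1.05) × 20.20 × e^(−0.141×0.8469) = 0.1343 × 20.20 × 0.8874 = 2.407 mg/L.
Minimum DO = 9.69 − 2.407 = 7.283 mg/L.

t_c ≈ 0.847 d; minimum DO ≈ 7.28 mg/L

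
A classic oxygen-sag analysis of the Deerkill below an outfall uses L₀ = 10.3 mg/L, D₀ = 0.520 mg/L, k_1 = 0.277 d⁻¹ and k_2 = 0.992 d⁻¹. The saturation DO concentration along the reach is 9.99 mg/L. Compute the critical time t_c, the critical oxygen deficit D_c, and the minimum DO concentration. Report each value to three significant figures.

t_c = [1/(k_2−k_1)] ln[(k_2/k_1)(1 − D₀(k_2−k_1)/(k_1 L₀))]
= [1/(0.992−0.277)] ln[(0.992/0.277)(1 − 0.520×0.7150/(0.277×10.3))]
= (1/0.7150) ln[3.581 × 0.8697] = 1.399 × ln(3.115) = 1.399 × 1.136 = 1.589 d.
D_c = (k_1/k_2) L₀ e^(−k_1 t_c) = (0.277/0.992) × 10.3 × e^(−0.277×1.589) = 0.2792 × 10.3 × 0.6440 = 1.852 mg/L.
Minimum DO = C_s − D_c = 9.99 − 1.852 = 8.138 mg/L.

t_c ≈ 1.59 d; D_c ≈ 1.85 mg/L; min DO ≈ 8.14 mg/L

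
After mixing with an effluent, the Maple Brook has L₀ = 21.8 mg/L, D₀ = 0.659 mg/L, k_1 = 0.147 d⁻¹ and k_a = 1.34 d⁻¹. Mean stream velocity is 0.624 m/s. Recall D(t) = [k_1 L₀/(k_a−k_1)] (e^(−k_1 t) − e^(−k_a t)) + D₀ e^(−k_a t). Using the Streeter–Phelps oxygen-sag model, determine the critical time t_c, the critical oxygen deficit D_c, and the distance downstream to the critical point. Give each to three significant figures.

t_c ≈ 1.62 d; D_c ≈ 1.89 mg/L; x_c ≈ 87.2 km

At the critical point dD/dt = 0, so k_1 L₀ e^(−k_1 t) = k_a D. Substituting D(t) from the Streeter–Phelps equation and solving for t gives
t_c = ln[(k_a/k_1)(1 − D₀(k_a−k_1)/(k_1 L₀))] / (k_a−k_1).
Here k_a−k_1 = 1.193 d⁻¹ and 1 − D₀(k_a−k_1)/(k_1 L₀) = 1 − 0.659×1.193/(0.147×21.8) = 0.7547, so
t_c = ln(9.116 × 0.7547) / 1.193 = 1.929 / 1.193 = 1.617 d.
L(t_c) = L₀ e^(−k_1 t_c) = 21.8 × 0.7885 = 17.19 mg/L, and at the critical point k_a D_c = k_1 L, so D_c = (0.147/1.34) × 17.19 = 1.886 mg/L.
x_c = v t_c = 0.624 m/s × 1.617 d × 86400 s/d = 87150 m ≈ 87.2 km.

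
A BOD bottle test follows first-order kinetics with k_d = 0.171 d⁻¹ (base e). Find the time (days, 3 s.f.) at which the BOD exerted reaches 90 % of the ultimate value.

t ≈ 13.5 d

y/L₀ = 1 − e^(−k_d t) = 0.90 ⇒ e^(−k_d t) = 0.100
t = −ln(0.100) / 0.171 = 2.303 / 0.171 = 13.47 d.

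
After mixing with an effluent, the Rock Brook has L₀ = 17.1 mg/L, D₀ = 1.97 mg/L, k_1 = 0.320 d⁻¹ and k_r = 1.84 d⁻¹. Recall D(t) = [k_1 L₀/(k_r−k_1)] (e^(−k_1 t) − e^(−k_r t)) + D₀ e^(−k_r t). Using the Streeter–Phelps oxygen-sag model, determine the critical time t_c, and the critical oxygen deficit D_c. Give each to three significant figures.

At the critical point dD/dt = 0, so k_1 L₀ e^(−k_1 t) = k_r D. Substituting D(t) from the Streeter–Phelps equation and solving for t gives
t_c = ln[(k_r/k_1)(1 − D₀(k_r−k_1)/(k_1 L₀))] / (k_r−k_1).
Here k_r−k_1 = 1.520 d⁻¹ and 1 − D₀(k_r−k_1)/(k_1 L₀) = 1 − 1.97×1.520/(0.320×17.1) = 0.4528, so
t_c = ln(5.750 × 0.4528) / 1.520 = 0.9568 / 1.520 = 0.6295 d.
D_c = (k_1/k_r) L₀ e^(−k_1 t_c) = (0.320/1.84) × 17.1 × e^(−0.320×0.6295) = 0.1739 × 17.1 × 0.8176 = 2.431 mg/L.

t_c ≈ 0.630 d; D_c ≈ 2.43 mg/L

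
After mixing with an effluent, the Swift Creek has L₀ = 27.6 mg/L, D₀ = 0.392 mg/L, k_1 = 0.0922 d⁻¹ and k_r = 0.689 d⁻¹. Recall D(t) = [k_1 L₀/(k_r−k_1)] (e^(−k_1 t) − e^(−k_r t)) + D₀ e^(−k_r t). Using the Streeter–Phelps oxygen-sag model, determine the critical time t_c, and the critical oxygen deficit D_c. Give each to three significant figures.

At the critical point dD/dt = 0, so k_1 L₀ e^(−k_1 t) = k_r D. Substituting D(t) from the Streeter–Phelps equation and solving for t gives
t_c = ln[(k_r/k_1)(1 − D₀(k_r−k_1)/(k_1 L₀))] / (k_r−k_1).
Here k_r−k_1 = 0.5968 d⁻¹ and 1 − D₀(k_r−k_1)/(k_1 L₀) = 1 − 0.392×0.5968/(0.0922×27.6) = 0.9081, so
t_c = ln(7.473 × 0.9081) / 0.5968 = 1.915 / 0.5968 = 3.209 d.
D_c = (k_1/k_r) L₀ e^(−k_1 t_c) = (0.0922/0.689) × 27.6 × e^(−0.0922×3.209) = 0.1338 × 27.6 × 0.7439 = 2.748 mg/L.

t_c ≈ 3.21 d; D_c ≈ 2.75 mg/L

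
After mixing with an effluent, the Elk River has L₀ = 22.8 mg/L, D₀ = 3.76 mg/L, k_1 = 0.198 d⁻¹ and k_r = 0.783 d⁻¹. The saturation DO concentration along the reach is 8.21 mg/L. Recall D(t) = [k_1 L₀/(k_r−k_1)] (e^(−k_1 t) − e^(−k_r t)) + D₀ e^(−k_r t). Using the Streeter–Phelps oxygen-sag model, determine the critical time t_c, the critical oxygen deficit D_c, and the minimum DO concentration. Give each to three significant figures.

At the critical point dD/dt = 0, so k_1 L₀ e^(−k_1 t) = k_r D. Substituting D(t) from the Streeter–Phelps equation and solving for t gives
t_c = ln[(k_r/k_1)(1 − D₀(k_r−k_1)/(k_1 L₀))] / (k_r−k_1).
Here k_r−k_1 = 0.5850 d⁻¹ and 1 − D₀(k_r−k_1)/(k_1 L₀) = 1 − 3.76×0.5850/(0.198×22.8) = 0.5128, so
t_c = ln(3.955 × 0.5128) / 0.5850 = 0.7069 / 0.5850 = 1.208 d.
L(t_c) = L₀ e^(−k_1 t_c) = 22.8 × 0.7872 = 17.95 mg/L, and at the critical point k_r D_c = k_1 L, so D_c = (0.198/0.783) × 17.95 = 4.539 mg/L.
Minimum DO = C_s − D_c = 8.21 − 4.539 = 3.671 mg/L.

t_c ≈ 1.21 d; D_c ≈ 4.54 mg/L; min DO ≈ 3.67 mg/L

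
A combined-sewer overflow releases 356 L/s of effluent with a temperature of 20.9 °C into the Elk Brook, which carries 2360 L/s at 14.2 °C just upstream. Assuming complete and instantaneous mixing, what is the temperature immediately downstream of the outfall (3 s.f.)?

15.1 °C

Flow-weighted mixing: C = (Q_r C_r + Q_w C_w)/(Q_r + Q_w)
= (2360×14.2 + 356×20.9)/(2360 + 356) = 40950/2716 = 15.08 °C.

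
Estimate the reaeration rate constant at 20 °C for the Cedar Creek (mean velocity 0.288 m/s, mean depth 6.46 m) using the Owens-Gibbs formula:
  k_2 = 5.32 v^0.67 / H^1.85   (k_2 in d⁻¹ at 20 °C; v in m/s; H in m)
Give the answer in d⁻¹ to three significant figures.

k_2 = 5.32 × 0.288^0.67 / 6.46^1.85 = 5.32 × 0.4343 / 31.54 = 0.07324 d⁻¹.

k_2 ≈ 0.0732 d⁻¹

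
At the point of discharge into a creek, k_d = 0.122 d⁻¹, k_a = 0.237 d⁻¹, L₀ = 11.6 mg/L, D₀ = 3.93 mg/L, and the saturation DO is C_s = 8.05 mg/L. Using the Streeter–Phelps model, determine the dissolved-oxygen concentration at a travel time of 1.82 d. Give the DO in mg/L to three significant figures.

DO ≈ 3.64 mg/L

k_d L₀/(k_a−k_d) = 0.122×11.6/(0.237−0.122) = 1.415/0.1150 = 12.31 mg/L.
e^(−k_d t) = e^(−0.122×1.820) = 0.8009; e^(−k_a t) = e^(−0.237×1.820) = 0.6496.
D = 12.31 × (0.8009 − 0.6496) + 3.93 × 0.6496 = 1.861 + 2.553 = 4.414 mg/L.
DO = C_s − D = 8.05 − 4.414 = 3.636 mg/L.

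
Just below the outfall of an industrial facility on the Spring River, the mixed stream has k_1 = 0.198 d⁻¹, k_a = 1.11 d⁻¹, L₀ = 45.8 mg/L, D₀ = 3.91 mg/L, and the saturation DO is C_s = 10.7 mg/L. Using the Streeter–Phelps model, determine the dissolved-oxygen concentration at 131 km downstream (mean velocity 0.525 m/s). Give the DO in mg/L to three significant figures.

Travel time t = x/v = 131 km / (0.525 m/s) = 131000 m / 0.525 m/s = 249500 s = 2.888 d.
k_1 L₀/(k_a−k_1) = 0.198×45.8/(1.11−0.198) = 9.068/0.9120 = 9.943 mg/L.
e^(−k_1 t) = e^(−0.198×2.888) = 0.5645; e^(−k_a t) = e^(−1.11×2.888) = 0.04053.
D = 9.943 × (0.5645 − 0.04053) + 3.91 × 0.04053 = 5.210 + 0.1585 = 5.368 mg/L.
DO = C_s − D = 10.7 − 5.368 = 5.332 mg/L.

DO ≈ 5.33 mg/L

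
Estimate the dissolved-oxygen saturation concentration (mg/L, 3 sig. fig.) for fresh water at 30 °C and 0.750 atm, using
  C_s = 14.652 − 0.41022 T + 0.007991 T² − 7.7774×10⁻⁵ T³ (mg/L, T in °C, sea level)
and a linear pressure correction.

At sea level: C_s = 14.652 − 0.41022×30 + 0.007991×30² − 7.7774×10⁻⁵×30³ = 7.437 mg/L.
Pressure correction: C_s' = 7.437 × 0.750 = 5.578 mg/L.

C_s ≈ 5.58 mg/L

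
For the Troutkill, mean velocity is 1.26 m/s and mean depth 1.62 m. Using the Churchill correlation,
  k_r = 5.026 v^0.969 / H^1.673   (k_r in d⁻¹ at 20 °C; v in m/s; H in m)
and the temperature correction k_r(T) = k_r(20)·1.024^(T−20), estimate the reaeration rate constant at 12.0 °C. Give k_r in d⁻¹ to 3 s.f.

k_r ≈ 2.32 d⁻¹

k_r(20) = 5.026 × 1.26^0.969 / 1.62^1.673 = 5.026 × 1.251 / 2.241 = 2.805 d⁻¹.
k_r(12.0) = 2.805 × 1.024^(12.0−20) = 2.805 × 0.8272 = 2.320 d⁻¹.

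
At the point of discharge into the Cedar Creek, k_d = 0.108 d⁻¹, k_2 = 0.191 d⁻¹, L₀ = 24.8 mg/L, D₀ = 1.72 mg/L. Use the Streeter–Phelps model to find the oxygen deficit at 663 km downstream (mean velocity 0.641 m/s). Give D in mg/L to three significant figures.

D ≈ 5.75 mg/L

Travel time t = x/v = 663 km / (0.641 m/s) = 663000 m / 0.641 m/s = 1.034×10^6 s = 11.97 d.
k_d L₀/(k_2−k_d) = 0.108×24.8/(0.191−0.108) = 2.678/0.08300 = 32.27 mg/L.
e^(−k_d t) = e^(−0.108×11.97) = 0.2745; e^(−k_2 t) = e^(−0.191×11.97) = 0.1016.
D = 32.27 × (0.2745 − 0.1016) + 1.72 × 0.1016 = 5.578 + 0.1748 = 5.753 mg/L.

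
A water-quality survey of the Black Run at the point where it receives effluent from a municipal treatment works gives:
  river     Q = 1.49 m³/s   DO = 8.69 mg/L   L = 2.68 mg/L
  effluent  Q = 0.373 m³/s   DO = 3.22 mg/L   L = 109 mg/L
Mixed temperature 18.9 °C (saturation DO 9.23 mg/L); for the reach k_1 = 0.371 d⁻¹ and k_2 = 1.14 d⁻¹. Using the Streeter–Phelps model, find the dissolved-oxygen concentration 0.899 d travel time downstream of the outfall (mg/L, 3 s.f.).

DO ≈ 4.51 mg/L

Mixed DO = (1.49×8.69 + 0.373×3.22)/(1.49+0.373) = 14.15/1.863 = 7.595 mg/L.
Mixed L₀ = (1.49×2.68 + 0.373×109)/(1.863) = 44.65/1.863 = 23.97 mg/L.
Initial deficit D₀ = C_s − DO₀ = 9.23 − 7.595 = 1.635 mg/L.
D(0.899) = [0.371×23.97/(1.14−0.371)](e^(−0.371×0.899) − e^(−1.14×0.899)) + 1.635 e^(−1.14×0.899)
= 11.56 × (0.7164 − 0.3588) + 1.635 × 0.3588 = 4.721 mg/L.
DO = 9.23 − 4.721 = 4.509 mg/L.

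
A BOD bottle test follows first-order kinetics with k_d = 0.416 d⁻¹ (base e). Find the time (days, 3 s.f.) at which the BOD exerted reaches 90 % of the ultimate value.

y/L₀ = 1 − e^(−k_d t) = 0.90 ⇒ e^(−k_d t) = 0.100
t = −ln(0.100) / 0.416 = 2.303 / 0.416 = 5.535 d.

t ≈ 5.54 d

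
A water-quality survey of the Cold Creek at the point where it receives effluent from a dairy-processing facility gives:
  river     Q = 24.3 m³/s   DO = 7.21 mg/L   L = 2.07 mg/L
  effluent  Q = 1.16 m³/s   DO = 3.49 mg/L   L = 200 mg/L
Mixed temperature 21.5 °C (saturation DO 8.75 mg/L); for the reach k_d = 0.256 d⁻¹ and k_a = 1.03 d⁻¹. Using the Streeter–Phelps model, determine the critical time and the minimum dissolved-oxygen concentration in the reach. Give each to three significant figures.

Mixed DO = (24.3×7.21 + 1.16×3.49)/(24.3+1.16) = 179.3/25.46 = 7.041 mg/L.
Mixed L₀ = (24.3×2.07 + 1.16×200)/(25.46) = 282.3/25.46 = 11.09 mg/L.
Initial deficit D₀ = C_s − DO₀ = 8.75 − 7.041 = 1.709 mg/L.
t_c = (1/0.7740) ln[(1.03/0.256)(1 − 1.709×0.7740/(0.256×11.09))] = 1.292 × ln(2.148) = 0.9878 d.
D_c = (0.256/1.03) × 11.09 × e^(−0.256×0.9878) = 0.2485 × 11.09 × 0.7766 = 2.140 mg/L.
Minimum DO = 8.75 − 2.140 = 6.610 mg/L.

t_c ≈ 0.988 d; minimum DO ≈ 6.61 mg/L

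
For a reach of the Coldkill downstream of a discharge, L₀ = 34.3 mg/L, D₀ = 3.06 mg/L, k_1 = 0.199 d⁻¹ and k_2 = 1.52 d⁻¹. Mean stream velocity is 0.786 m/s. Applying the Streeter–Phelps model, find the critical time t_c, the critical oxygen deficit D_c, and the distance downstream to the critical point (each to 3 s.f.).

With k_2/k_1 = 7.638 and 1 − D₀(k_2−k_1)/(k_1 L₀) = 0.4078,
t_c = ln(7.638 × 0.4078) / (1.52 − 0.199) = ln(3.115) / 1.321 = 1.136/1.321 = 0.8601 d.
D_c = (k_1/k_2) L₀ e^(−k_1 t_c) = (0.199/1.52) × 34.3 × e^(−0.199×0.8601) = 0.1309 × 34.3 × 0.8427 = 3.784 mg/L.
x_c = v t_c = 0.786 m/s × 0.8601 d × 86400 s/d = 58410 m ≈ 58.4 km.

t_c ≈ 0.860 d; D_c ≈ 3.78 mg/L; x_c ≈ 58.4 km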